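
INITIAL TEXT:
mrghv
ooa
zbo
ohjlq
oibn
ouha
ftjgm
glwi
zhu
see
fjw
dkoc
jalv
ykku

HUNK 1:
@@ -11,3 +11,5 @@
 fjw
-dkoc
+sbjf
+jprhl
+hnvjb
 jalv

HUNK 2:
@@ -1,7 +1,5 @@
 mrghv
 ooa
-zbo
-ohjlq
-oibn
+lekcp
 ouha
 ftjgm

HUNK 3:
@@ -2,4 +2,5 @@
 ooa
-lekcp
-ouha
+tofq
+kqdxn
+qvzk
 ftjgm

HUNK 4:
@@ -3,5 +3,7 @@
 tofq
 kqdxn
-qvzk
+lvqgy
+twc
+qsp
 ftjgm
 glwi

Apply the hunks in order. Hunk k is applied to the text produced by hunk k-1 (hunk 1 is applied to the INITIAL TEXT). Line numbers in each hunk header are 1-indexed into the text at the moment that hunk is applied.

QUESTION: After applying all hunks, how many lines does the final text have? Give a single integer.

Answer: 17

Derivation:
Hunk 1: at line 11 remove [dkoc] add [sbjf,jprhl,hnvjb] -> 16 lines: mrghv ooa zbo ohjlq oibn ouha ftjgm glwi zhu see fjw sbjf jprhl hnvjb jalv ykku
Hunk 2: at line 1 remove [zbo,ohjlq,oibn] add [lekcp] -> 14 lines: mrghv ooa lekcp ouha ftjgm glwi zhu see fjw sbjf jprhl hnvjb jalv ykku
Hunk 3: at line 2 remove [lekcp,ouha] add [tofq,kqdxn,qvzk] -> 15 lines: mrghv ooa tofq kqdxn qvzk ftjgm glwi zhu see fjw sbjf jprhl hnvjb jalv ykku
Hunk 4: at line 3 remove [qvzk] add [lvqgy,twc,qsp] -> 17 lines: mrghv ooa tofq kqdxn lvqgy twc qsp ftjgm glwi zhu see fjw sbjf jprhl hnvjb jalv ykku
Final line count: 17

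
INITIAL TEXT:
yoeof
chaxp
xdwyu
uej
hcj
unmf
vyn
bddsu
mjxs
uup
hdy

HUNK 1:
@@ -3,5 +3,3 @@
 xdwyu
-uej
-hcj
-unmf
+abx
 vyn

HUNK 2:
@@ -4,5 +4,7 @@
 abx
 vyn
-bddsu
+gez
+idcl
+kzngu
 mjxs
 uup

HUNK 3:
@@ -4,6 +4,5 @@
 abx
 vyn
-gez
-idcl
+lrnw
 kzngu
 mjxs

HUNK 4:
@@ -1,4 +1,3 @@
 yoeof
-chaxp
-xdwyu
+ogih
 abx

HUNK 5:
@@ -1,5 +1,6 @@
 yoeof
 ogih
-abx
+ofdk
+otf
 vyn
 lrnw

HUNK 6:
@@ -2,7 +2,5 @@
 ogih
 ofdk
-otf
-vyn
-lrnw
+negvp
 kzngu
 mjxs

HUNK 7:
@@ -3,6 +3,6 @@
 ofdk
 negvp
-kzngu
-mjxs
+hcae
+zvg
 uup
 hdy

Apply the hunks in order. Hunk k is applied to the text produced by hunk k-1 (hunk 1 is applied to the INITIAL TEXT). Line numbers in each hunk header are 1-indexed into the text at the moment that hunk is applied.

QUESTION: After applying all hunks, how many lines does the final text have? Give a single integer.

Hunk 1: at line 3 remove [uej,hcj,unmf] add [abx] -> 9 lines: yoeof chaxp xdwyu abx vyn bddsu mjxs uup hdy
Hunk 2: at line 4 remove [bddsu] add [gez,idcl,kzngu] -> 11 lines: yoeof chaxp xdwyu abx vyn gez idcl kzngu mjxs uup hdy
Hunk 3: at line 4 remove [gez,idcl] add [lrnw] -> 10 lines: yoeof chaxp xdwyu abx vyn lrnw kzngu mjxs uup hdy
Hunk 4: at line 1 remove [chaxp,xdwyu] add [ogih] -> 9 lines: yoeof ogih abx vyn lrnw kzngu mjxs uup hdy
Hunk 5: at line 1 remove [abx] add [ofdk,otf] -> 10 lines: yoeof ogih ofdk otf vyn lrnw kzngu mjxs uup hdy
Hunk 6: at line 2 remove [otf,vyn,lrnw] add [negvp] -> 8 lines: yoeof ogih ofdk negvp kzngu mjxs uup hdy
Hunk 7: at line 3 remove [kzngu,mjxs] add [hcae,zvg] -> 8 lines: yoeof ogih ofdk negvp hcae zvg uup hdy
Final line count: 8

Answer: 8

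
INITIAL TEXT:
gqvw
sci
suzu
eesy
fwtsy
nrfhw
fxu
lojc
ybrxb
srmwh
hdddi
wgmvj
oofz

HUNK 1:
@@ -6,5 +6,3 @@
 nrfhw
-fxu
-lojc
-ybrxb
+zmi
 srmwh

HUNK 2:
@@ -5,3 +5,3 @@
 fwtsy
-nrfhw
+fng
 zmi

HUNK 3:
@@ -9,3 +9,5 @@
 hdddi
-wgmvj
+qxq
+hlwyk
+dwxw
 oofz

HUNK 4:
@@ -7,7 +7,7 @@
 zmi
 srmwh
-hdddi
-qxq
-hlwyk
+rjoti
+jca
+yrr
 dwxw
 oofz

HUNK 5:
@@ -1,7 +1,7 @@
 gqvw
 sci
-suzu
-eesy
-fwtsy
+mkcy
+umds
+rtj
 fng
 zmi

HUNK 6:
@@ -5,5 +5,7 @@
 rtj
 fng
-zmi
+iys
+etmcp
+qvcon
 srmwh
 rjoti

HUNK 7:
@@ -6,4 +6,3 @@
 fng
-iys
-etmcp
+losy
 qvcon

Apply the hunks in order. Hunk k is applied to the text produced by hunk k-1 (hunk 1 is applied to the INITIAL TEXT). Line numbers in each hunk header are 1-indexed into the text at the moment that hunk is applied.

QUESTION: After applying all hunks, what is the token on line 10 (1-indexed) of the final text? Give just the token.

Answer: rjoti

Derivation:
Hunk 1: at line 6 remove [fxu,lojc,ybrxb] add [zmi] -> 11 lines: gqvw sci suzu eesy fwtsy nrfhw zmi srmwh hdddi wgmvj oofz
Hunk 2: at line 5 remove [nrfhw] add [fng] -> 11 lines: gqvw sci suzu eesy fwtsy fng zmi srmwh hdddi wgmvj oofz
Hunk 3: at line 9 remove [wgmvj] add [qxq,hlwyk,dwxw] -> 13 lines: gqvw sci suzu eesy fwtsy fng zmi srmwh hdddi qxq hlwyk dwxw oofz
Hunk 4: at line 7 remove [hdddi,qxq,hlwyk] add [rjoti,jca,yrr] -> 13 lines: gqvw sci suzu eesy fwtsy fng zmi srmwh rjoti jca yrr dwxw oofz
Hunk 5: at line 1 remove [suzu,eesy,fwtsy] add [mkcy,umds,rtj] -> 13 lines: gqvw sci mkcy umds rtj fng zmi srmwh rjoti jca yrr dwxw oofz
Hunk 6: at line 5 remove [zmi] add [iys,etmcp,qvcon] -> 15 lines: gqvw sci mkcy umds rtj fng iys etmcp qvcon srmwh rjoti jca yrr dwxw oofz
Hunk 7: at line 6 remove [iys,etmcp] add [losy] -> 14 lines: gqvw sci mkcy umds rtj fng losy qvcon srmwh rjoti jca yrr dwxw oofz
Final line 10: rjoti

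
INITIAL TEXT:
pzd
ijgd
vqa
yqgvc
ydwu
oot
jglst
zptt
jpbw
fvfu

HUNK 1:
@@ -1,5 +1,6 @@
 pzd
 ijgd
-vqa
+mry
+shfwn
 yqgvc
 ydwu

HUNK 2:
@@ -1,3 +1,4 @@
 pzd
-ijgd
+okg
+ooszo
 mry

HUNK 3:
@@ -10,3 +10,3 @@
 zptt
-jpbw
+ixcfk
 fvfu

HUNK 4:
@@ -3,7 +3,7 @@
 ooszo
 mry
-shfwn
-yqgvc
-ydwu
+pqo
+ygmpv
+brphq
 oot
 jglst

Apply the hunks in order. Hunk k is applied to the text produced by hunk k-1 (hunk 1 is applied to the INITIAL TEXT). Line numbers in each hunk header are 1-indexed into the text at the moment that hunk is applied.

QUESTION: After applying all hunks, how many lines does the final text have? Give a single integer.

Hunk 1: at line 1 remove [vqa] add [mry,shfwn] -> 11 lines: pzd ijgd mry shfwn yqgvc ydwu oot jglst zptt jpbw fvfu
Hunk 2: at line 1 remove [ijgd] add [okg,ooszo] -> 12 lines: pzd okg ooszo mry shfwn yqgvc ydwu oot jglst zptt jpbw fvfu
Hunk 3: at line 10 remove [jpbw] add [ixcfk] -> 12 lines: pzd okg ooszo mry shfwn yqgvc ydwu oot jglst zptt ixcfk fvfu
Hunk 4: at line 3 remove [shfwn,yqgvc,ydwu] add [pqo,ygmpv,brphq] -> 12 lines: pzd okg ooszo mry pqo ygmpv brphq oot jglst zptt ixcfk fvfu
Final line count: 12

Answer: 12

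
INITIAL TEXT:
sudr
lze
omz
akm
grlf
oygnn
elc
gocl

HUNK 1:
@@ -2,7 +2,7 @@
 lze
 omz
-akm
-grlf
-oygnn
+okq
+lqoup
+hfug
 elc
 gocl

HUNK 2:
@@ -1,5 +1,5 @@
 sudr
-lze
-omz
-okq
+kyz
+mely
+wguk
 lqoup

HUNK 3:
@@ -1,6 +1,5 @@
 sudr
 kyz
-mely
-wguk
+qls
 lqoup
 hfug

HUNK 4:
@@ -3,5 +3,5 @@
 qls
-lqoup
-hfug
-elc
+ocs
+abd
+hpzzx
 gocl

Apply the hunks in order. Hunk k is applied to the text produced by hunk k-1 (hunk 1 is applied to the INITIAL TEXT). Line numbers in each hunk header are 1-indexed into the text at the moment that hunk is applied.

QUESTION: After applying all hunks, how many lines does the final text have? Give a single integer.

Answer: 7

Derivation:
Hunk 1: at line 2 remove [akm,grlf,oygnn] add [okq,lqoup,hfug] -> 8 lines: sudr lze omz okq lqoup hfug elc gocl
Hunk 2: at line 1 remove [lze,omz,okq] add [kyz,mely,wguk] -> 8 lines: sudr kyz mely wguk lqoup hfug elc gocl
Hunk 3: at line 1 remove [mely,wguk] add [qls] -> 7 lines: sudr kyz qls lqoup hfug elc gocl
Hunk 4: at line 3 remove [lqoup,hfug,elc] add [ocs,abd,hpzzx] -> 7 lines: sudr kyz qls ocs abd hpzzx gocl
Final line count: 7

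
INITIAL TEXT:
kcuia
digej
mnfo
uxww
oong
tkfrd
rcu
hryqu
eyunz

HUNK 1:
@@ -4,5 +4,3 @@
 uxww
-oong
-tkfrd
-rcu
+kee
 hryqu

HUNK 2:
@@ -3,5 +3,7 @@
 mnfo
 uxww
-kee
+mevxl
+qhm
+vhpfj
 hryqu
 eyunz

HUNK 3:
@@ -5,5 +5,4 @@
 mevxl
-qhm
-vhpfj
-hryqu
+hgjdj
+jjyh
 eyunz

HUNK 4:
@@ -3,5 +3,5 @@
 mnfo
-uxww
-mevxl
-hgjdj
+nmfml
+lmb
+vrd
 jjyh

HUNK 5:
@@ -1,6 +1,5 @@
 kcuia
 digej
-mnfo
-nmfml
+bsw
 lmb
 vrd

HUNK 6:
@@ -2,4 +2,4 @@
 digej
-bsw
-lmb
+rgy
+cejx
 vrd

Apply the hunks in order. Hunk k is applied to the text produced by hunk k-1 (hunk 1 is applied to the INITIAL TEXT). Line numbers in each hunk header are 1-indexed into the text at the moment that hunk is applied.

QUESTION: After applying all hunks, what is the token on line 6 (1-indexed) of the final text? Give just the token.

Answer: jjyh

Derivation:
Hunk 1: at line 4 remove [oong,tkfrd,rcu] add [kee] -> 7 lines: kcuia digej mnfo uxww kee hryqu eyunz
Hunk 2: at line 3 remove [kee] add [mevxl,qhm,vhpfj] -> 9 lines: kcuia digej mnfo uxww mevxl qhm vhpfj hryqu eyunz
Hunk 3: at line 5 remove [qhm,vhpfj,hryqu] add [hgjdj,jjyh] -> 8 lines: kcuia digej mnfo uxww mevxl hgjdj jjyh eyunz
Hunk 4: at line 3 remove [uxww,mevxl,hgjdj] add [nmfml,lmb,vrd] -> 8 lines: kcuia digej mnfo nmfml lmb vrd jjyh eyunz
Hunk 5: at line 1 remove [mnfo,nmfml] add [bsw] -> 7 lines: kcuia digej bsw lmb vrd jjyh eyunz
Hunk 6: at line 2 remove [bsw,lmb] add [rgy,cejx] -> 7 lines: kcuia digej rgy cejx vrd jjyh eyunz
Final line 6: jjyh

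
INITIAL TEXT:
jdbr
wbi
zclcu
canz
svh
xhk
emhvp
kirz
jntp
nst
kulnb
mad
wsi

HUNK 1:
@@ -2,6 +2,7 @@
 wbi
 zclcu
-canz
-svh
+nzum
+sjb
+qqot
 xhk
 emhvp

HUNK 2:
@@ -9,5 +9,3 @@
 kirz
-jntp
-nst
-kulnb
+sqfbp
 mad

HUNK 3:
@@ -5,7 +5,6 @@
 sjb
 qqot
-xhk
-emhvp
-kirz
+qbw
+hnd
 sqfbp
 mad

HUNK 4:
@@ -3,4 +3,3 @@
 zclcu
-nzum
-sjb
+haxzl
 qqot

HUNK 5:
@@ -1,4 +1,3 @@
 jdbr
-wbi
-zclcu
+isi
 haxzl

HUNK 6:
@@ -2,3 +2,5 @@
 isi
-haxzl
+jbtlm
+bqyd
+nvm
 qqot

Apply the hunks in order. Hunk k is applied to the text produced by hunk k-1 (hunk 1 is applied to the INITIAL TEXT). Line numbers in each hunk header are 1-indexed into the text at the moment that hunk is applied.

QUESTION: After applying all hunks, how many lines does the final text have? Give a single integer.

Answer: 11

Derivation:
Hunk 1: at line 2 remove [canz,svh] add [nzum,sjb,qqot] -> 14 lines: jdbr wbi zclcu nzum sjb qqot xhk emhvp kirz jntp nst kulnb mad wsi
Hunk 2: at line 9 remove [jntp,nst,kulnb] add [sqfbp] -> 12 lines: jdbr wbi zclcu nzum sjb qqot xhk emhvp kirz sqfbp mad wsi
Hunk 3: at line 5 remove [xhk,emhvp,kirz] add [qbw,hnd] -> 11 lines: jdbr wbi zclcu nzum sjb qqot qbw hnd sqfbp mad wsi
Hunk 4: at line 3 remove [nzum,sjb] add [haxzl] -> 10 lines: jdbr wbi zclcu haxzl qqot qbw hnd sqfbp mad wsi
Hunk 5: at line 1 remove [wbi,zclcu] add [isi] -> 9 lines: jdbr isi haxzl qqot qbw hnd sqfbp mad wsi
Hunk 6: at line 2 remove [haxzl] add [jbtlm,bqyd,nvm] -> 11 lines: jdbr isi jbtlm bqyd nvm qqot qbw hnd sqfbp mad wsi
Final line count: 11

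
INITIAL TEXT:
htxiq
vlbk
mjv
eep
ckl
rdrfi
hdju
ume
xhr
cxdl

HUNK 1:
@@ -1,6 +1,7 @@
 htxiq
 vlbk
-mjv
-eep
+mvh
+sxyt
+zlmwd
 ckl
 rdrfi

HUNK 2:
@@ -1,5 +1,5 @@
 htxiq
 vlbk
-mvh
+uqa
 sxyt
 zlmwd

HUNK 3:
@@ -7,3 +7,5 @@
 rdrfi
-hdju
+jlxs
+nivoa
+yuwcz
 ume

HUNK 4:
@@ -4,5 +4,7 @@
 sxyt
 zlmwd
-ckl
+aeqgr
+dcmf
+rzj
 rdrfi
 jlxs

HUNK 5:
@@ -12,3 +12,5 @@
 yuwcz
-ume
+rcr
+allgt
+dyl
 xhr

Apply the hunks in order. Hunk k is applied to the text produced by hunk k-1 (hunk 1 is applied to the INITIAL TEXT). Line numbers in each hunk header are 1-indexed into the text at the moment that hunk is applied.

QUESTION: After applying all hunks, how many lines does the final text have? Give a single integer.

Hunk 1: at line 1 remove [mjv,eep] add [mvh,sxyt,zlmwd] -> 11 lines: htxiq vlbk mvh sxyt zlmwd ckl rdrfi hdju ume xhr cxdl
Hunk 2: at line 1 remove [mvh] add [uqa] -> 11 lines: htxiq vlbk uqa sxyt zlmwd ckl rdrfi hdju ume xhr cxdl
Hunk 3: at line 7 remove [hdju] add [jlxs,nivoa,yuwcz] -> 13 lines: htxiq vlbk uqa sxyt zlmwd ckl rdrfi jlxs nivoa yuwcz ume xhr cxdl
Hunk 4: at line 4 remove [ckl] add [aeqgr,dcmf,rzj] -> 15 lines: htxiq vlbk uqa sxyt zlmwd aeqgr dcmf rzj rdrfi jlxs nivoa yuwcz ume xhr cxdl
Hunk 5: at line 12 remove [ume] add [rcr,allgt,dyl] -> 17 lines: htxiq vlbk uqa sxyt zlmwd aeqgr dcmf rzj rdrfi jlxs nivoa yuwcz rcr allgt dyl xhr cxdl
Final line count: 17

Answer: 17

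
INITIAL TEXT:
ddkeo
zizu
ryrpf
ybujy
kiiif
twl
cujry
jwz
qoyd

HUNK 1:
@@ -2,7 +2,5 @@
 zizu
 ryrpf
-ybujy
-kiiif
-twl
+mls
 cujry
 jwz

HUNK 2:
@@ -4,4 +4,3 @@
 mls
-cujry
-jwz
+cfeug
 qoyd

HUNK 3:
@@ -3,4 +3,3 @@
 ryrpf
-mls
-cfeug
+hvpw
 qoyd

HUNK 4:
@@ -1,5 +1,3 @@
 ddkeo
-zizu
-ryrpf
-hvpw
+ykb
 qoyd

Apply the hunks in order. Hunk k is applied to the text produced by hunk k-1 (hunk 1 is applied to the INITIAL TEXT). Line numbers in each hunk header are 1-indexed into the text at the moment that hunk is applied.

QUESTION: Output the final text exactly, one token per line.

Answer: ddkeo
ykb
qoyd

Derivation:
Hunk 1: at line 2 remove [ybujy,kiiif,twl] add [mls] -> 7 lines: ddkeo zizu ryrpf mls cujry jwz qoyd
Hunk 2: at line 4 remove [cujry,jwz] add [cfeug] -> 6 lines: ddkeo zizu ryrpf mls cfeug qoyd
Hunk 3: at line 3 remove [mls,cfeug] add [hvpw] -> 5 lines: ddkeo zizu ryrpf hvpw qoyd
Hunk 4: at line 1 remove [zizu,ryrpf,hvpw] add [ykb] -> 3 lines: ddkeo ykb qoyd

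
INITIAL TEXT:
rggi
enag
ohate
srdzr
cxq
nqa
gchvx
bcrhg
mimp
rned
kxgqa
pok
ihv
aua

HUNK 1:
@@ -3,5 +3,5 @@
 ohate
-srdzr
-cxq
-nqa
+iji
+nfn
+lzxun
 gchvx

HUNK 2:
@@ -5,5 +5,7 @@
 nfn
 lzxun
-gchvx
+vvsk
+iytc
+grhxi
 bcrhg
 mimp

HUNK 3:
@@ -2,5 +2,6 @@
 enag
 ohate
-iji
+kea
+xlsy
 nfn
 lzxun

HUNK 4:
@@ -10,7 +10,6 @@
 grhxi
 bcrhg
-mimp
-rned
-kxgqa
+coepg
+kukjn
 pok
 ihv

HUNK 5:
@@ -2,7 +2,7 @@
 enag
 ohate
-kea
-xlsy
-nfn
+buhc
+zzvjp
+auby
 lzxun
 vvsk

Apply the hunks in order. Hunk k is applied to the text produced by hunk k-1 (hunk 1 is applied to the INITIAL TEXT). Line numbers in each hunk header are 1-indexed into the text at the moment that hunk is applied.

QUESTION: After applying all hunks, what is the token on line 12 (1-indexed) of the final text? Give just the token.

Answer: coepg

Derivation:
Hunk 1: at line 3 remove [srdzr,cxq,nqa] add [iji,nfn,lzxun] -> 14 lines: rggi enag ohate iji nfn lzxun gchvx bcrhg mimp rned kxgqa pok ihv aua
Hunk 2: at line 5 remove [gchvx] add [vvsk,iytc,grhxi] -> 16 lines: rggi enag ohate iji nfn lzxun vvsk iytc grhxi bcrhg mimp rned kxgqa pok ihv aua
Hunk 3: at line 2 remove [iji] add [kea,xlsy] -> 17 lines: rggi enag ohate kea xlsy nfn lzxun vvsk iytc grhxi bcrhg mimp rned kxgqa pok ihv aua
Hunk 4: at line 10 remove [mimp,rned,kxgqa] add [coepg,kukjn] -> 16 lines: rggi enag ohate kea xlsy nfn lzxun vvsk iytc grhxi bcrhg coepg kukjn pok ihv aua
Hunk 5: at line 2 remove [kea,xlsy,nfn] add [buhc,zzvjp,auby] -> 16 lines: rggi enag ohate buhc zzvjp auby lzxun vvsk iytc grhxi bcrhg coepg kukjn pok ihv aua
Final line 12: coepg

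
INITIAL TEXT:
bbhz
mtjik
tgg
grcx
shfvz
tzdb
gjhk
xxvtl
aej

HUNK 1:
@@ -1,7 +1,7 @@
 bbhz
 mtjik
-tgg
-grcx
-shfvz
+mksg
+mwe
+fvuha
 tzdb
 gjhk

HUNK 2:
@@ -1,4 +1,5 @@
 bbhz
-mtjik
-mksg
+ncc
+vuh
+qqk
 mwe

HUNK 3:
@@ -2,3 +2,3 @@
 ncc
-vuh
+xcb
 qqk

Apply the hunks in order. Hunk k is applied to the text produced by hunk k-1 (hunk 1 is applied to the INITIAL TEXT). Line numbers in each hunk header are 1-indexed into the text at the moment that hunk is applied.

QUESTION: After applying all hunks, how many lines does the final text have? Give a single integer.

Answer: 10

Derivation:
Hunk 1: at line 1 remove [tgg,grcx,shfvz] add [mksg,mwe,fvuha] -> 9 lines: bbhz mtjik mksg mwe fvuha tzdb gjhk xxvtl aej
Hunk 2: at line 1 remove [mtjik,mksg] add [ncc,vuh,qqk] -> 10 lines: bbhz ncc vuh qqk mwe fvuha tzdb gjhk xxvtl aej
Hunk 3: at line 2 remove [vuh] add [xcb] -> 10 lines: bbhz ncc xcb qqk mwe fvuha tzdb gjhk xxvtl aej
Final line count: 10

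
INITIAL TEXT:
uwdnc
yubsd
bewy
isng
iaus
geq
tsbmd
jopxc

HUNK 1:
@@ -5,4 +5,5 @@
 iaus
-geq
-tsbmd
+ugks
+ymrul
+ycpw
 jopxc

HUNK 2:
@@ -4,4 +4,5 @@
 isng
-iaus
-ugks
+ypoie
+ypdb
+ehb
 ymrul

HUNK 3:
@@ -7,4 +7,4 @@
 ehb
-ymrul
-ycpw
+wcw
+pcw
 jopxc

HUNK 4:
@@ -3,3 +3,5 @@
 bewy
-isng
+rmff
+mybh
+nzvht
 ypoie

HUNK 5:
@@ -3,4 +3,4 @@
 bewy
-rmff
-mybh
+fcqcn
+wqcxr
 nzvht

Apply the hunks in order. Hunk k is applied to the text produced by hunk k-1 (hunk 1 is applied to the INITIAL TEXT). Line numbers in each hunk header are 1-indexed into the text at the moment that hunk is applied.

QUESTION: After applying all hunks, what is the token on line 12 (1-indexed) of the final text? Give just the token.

Hunk 1: at line 5 remove [geq,tsbmd] add [ugks,ymrul,ycpw] -> 9 lines: uwdnc yubsd bewy isng iaus ugks ymrul ycpw jopxc
Hunk 2: at line 4 remove [iaus,ugks] add [ypoie,ypdb,ehb] -> 10 lines: uwdnc yubsd bewy isng ypoie ypdb ehb ymrul ycpw jopxc
Hunk 3: at line 7 remove [ymrul,ycpw] add [wcw,pcw] -> 10 lines: uwdnc yubsd bewy isng ypoie ypdb ehb wcw pcw jopxc
Hunk 4: at line 3 remove [isng] add [rmff,mybh,nzvht] -> 12 lines: uwdnc yubsd bewy rmff mybh nzvht ypoie ypdb ehb wcw pcw jopxc
Hunk 5: at line 3 remove [rmff,mybh] add [fcqcn,wqcxr] -> 12 lines: uwdnc yubsd bewy fcqcn wqcxr nzvht ypoie ypdb ehb wcw pcw jopxc
Final line 12: jopxc

Answer: jopxc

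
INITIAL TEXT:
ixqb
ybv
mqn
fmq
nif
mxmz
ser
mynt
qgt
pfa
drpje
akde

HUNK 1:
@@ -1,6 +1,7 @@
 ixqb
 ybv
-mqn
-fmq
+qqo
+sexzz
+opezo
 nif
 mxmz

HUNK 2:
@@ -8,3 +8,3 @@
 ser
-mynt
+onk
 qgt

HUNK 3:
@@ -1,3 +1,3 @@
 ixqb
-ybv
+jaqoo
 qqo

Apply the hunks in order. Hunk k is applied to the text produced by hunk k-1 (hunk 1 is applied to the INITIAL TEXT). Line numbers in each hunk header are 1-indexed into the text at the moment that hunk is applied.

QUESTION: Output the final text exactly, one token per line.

Hunk 1: at line 1 remove [mqn,fmq] add [qqo,sexzz,opezo] -> 13 lines: ixqb ybv qqo sexzz opezo nif mxmz ser mynt qgt pfa drpje akde
Hunk 2: at line 8 remove [mynt] add [onk] -> 13 lines: ixqb ybv qqo sexzz opezo nif mxmz ser onk qgt pfa drpje akde
Hunk 3: at line 1 remove [ybv] add [jaqoo] -> 13 lines: ixqb jaqoo qqo sexzz opezo nif mxmz ser onk qgt pfa drpje akde

Answer: ixqb
jaqoo
qqo
sexzz
opezo
nif
mxmz
ser
onk
qgt
pfa
drpje
akde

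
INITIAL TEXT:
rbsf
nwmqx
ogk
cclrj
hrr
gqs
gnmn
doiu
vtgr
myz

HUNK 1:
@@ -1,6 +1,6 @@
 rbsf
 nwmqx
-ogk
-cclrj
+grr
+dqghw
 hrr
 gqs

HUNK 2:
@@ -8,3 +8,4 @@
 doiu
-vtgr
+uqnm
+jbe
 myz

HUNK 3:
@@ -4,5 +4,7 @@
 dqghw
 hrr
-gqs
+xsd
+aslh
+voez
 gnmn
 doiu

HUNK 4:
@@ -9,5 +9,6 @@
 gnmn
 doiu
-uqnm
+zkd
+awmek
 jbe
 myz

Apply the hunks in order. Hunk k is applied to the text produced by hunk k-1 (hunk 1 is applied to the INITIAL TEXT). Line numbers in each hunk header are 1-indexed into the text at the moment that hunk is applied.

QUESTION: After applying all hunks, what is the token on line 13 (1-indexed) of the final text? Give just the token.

Answer: jbe

Derivation:
Hunk 1: at line 1 remove [ogk,cclrj] add [grr,dqghw] -> 10 lines: rbsf nwmqx grr dqghw hrr gqs gnmn doiu vtgr myz
Hunk 2: at line 8 remove [vtgr] add [uqnm,jbe] -> 11 lines: rbsf nwmqx grr dqghw hrr gqs gnmn doiu uqnm jbe myz
Hunk 3: at line 4 remove [gqs] add [xsd,aslh,voez] -> 13 lines: rbsf nwmqx grr dqghw hrr xsd aslh voez gnmn doiu uqnm jbe myz
Hunk 4: at line 9 remove [uqnm] add [zkd,awmek] -> 14 lines: rbsf nwmqx grr dqghw hrr xsd aslh voez gnmn doiu zkd awmek jbe myz
Final line 13: jbe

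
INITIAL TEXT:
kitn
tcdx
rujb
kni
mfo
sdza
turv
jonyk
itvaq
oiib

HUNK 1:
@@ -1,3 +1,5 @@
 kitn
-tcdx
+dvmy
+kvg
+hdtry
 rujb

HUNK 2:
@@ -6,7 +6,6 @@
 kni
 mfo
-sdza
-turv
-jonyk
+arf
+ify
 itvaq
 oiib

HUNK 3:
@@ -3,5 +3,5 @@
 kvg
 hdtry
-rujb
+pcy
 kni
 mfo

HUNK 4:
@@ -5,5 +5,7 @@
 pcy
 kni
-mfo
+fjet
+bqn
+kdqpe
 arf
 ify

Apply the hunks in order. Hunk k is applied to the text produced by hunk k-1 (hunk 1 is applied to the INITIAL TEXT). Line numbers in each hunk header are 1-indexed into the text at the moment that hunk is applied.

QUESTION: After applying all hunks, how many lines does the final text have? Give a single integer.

Answer: 13

Derivation:
Hunk 1: at line 1 remove [tcdx] add [dvmy,kvg,hdtry] -> 12 lines: kitn dvmy kvg hdtry rujb kni mfo sdza turv jonyk itvaq oiib
Hunk 2: at line 6 remove [sdza,turv,jonyk] add [arf,ify] -> 11 lines: kitn dvmy kvg hdtry rujb kni mfo arf ify itvaq oiib
Hunk 3: at line 3 remove [rujb] add [pcy] -> 11 lines: kitn dvmy kvg hdtry pcy kni mfo arf ify itvaq oiib
Hunk 4: at line 5 remove [mfo] add [fjet,bqn,kdqpe] -> 13 lines: kitn dvmy kvg hdtry pcy kni fjet bqn kdqpe arf ify itvaq oiib
Final line count: 13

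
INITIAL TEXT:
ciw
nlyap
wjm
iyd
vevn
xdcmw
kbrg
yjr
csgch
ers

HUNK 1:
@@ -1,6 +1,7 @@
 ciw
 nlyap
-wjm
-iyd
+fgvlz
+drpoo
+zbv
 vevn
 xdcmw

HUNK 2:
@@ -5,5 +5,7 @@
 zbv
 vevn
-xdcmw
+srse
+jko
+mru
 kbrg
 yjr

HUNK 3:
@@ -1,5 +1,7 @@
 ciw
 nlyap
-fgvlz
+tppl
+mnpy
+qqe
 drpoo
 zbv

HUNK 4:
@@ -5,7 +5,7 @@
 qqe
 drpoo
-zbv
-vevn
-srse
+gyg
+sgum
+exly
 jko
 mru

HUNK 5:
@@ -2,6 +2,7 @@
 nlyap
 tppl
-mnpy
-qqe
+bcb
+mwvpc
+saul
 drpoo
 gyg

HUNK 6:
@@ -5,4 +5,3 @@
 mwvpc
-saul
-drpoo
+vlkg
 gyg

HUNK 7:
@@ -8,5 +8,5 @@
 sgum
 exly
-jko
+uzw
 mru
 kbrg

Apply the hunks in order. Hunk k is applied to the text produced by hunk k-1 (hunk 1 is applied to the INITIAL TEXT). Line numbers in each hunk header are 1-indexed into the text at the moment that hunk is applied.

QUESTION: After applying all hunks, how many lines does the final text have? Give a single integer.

Answer: 15

Derivation:
Hunk 1: at line 1 remove [wjm,iyd] add [fgvlz,drpoo,zbv] -> 11 lines: ciw nlyap fgvlz drpoo zbv vevn xdcmw kbrg yjr csgch ers
Hunk 2: at line 5 remove [xdcmw] add [srse,jko,mru] -> 13 lines: ciw nlyap fgvlz drpoo zbv vevn srse jko mru kbrg yjr csgch ers
Hunk 3: at line 1 remove [fgvlz] add [tppl,mnpy,qqe] -> 15 lines: ciw nlyap tppl mnpy qqe drpoo zbv vevn srse jko mru kbrg yjr csgch ers
Hunk 4: at line 5 remove [zbv,vevn,srse] add [gyg,sgum,exly] -> 15 lines: ciw nlyap tppl mnpy qqe drpoo gyg sgum exly jko mru kbrg yjr csgch ers
Hunk 5: at line 2 remove [mnpy,qqe] add [bcb,mwvpc,saul] -> 16 lines: ciw nlyap tppl bcb mwvpc saul drpoo gyg sgum exly jko mru kbrg yjr csgch ers
Hunk 6: at line 5 remove [saul,drpoo] add [vlkg] -> 15 lines: ciw nlyap tppl bcb mwvpc vlkg gyg sgum exly jko mru kbrg yjr csgch ers
Hunk 7: at line 8 remove [jko] add [uzw] -> 15 lines: ciw nlyap tppl bcb mwvpc vlkg gyg sgum exly uzw mru kbrg yjr csgch ers
Final line count: 15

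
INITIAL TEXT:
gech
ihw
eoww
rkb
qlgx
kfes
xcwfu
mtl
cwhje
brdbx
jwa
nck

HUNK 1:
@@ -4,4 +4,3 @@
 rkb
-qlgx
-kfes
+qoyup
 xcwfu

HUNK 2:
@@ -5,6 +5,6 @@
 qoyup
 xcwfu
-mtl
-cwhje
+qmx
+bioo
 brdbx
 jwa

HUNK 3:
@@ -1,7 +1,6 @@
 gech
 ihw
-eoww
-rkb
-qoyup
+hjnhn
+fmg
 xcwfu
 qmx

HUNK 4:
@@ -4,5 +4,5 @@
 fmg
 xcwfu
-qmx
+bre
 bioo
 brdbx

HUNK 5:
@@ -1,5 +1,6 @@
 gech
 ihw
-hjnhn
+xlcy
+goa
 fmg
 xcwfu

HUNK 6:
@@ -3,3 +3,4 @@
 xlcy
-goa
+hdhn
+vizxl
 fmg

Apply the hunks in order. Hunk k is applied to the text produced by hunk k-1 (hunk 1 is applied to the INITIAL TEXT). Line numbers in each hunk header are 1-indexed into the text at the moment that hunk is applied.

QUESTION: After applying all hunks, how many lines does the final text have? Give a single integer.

Answer: 12

Derivation:
Hunk 1: at line 4 remove [qlgx,kfes] add [qoyup] -> 11 lines: gech ihw eoww rkb qoyup xcwfu mtl cwhje brdbx jwa nck
Hunk 2: at line 5 remove [mtl,cwhje] add [qmx,bioo] -> 11 lines: gech ihw eoww rkb qoyup xcwfu qmx bioo brdbx jwa nck
Hunk 3: at line 1 remove [eoww,rkb,qoyup] add [hjnhn,fmg] -> 10 lines: gech ihw hjnhn fmg xcwfu qmx bioo brdbx jwa nck
Hunk 4: at line 4 remove [qmx] add [bre] -> 10 lines: gech ihw hjnhn fmg xcwfu bre bioo brdbx jwa nck
Hunk 5: at line 1 remove [hjnhn] add [xlcy,goa] -> 11 lines: gech ihw xlcy goa fmg xcwfu bre bioo brdbx jwa nck
Hunk 6: at line 3 remove [goa] add [hdhn,vizxl] -> 12 lines: gech ihw xlcy hdhn vizxl fmg xcwfu bre bioo brdbx jwa nck
Final line count: 12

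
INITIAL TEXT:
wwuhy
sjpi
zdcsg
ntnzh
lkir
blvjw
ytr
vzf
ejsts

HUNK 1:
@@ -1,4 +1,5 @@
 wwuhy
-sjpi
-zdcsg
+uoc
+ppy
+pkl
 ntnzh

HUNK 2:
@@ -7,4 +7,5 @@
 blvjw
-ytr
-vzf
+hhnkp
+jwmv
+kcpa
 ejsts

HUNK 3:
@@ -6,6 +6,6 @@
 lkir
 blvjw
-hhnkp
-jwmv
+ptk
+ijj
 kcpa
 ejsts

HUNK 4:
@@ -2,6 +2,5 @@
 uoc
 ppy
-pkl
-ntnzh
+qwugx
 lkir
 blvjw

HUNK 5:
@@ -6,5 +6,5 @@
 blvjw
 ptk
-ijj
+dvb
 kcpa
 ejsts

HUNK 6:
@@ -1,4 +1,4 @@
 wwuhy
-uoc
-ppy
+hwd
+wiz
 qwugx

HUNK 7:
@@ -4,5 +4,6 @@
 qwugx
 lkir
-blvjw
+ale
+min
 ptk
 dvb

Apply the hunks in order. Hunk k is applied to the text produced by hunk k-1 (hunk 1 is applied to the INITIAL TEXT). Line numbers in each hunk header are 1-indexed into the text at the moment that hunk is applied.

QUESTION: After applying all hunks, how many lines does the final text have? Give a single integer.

Answer: 11

Derivation:
Hunk 1: at line 1 remove [sjpi,zdcsg] add [uoc,ppy,pkl] -> 10 lines: wwuhy uoc ppy pkl ntnzh lkir blvjw ytr vzf ejsts
Hunk 2: at line 7 remove [ytr,vzf] add [hhnkp,jwmv,kcpa] -> 11 lines: wwuhy uoc ppy pkl ntnzh lkir blvjw hhnkp jwmv kcpa ejsts
Hunk 3: at line 6 remove [hhnkp,jwmv] add [ptk,ijj] -> 11 lines: wwuhy uoc ppy pkl ntnzh lkir blvjw ptk ijj kcpa ejsts
Hunk 4: at line 2 remove [pkl,ntnzh] add [qwugx] -> 10 lines: wwuhy uoc ppy qwugx lkir blvjw ptk ijj kcpa ejsts
Hunk 5: at line 6 remove [ijj] add [dvb] -> 10 lines: wwuhy uoc ppy qwugx lkir blvjw ptk dvb kcpa ejsts
Hunk 6: at line 1 remove [uoc,ppy] add [hwd,wiz] -> 10 lines: wwuhy hwd wiz qwugx lkir blvjw ptk dvb kcpa ejsts
Hunk 7: at line 4 remove [blvjw] add [ale,min] -> 11 lines: wwuhy hwd wiz qwugx lkir ale min ptk dvb kcpa ejsts
Final line count: 11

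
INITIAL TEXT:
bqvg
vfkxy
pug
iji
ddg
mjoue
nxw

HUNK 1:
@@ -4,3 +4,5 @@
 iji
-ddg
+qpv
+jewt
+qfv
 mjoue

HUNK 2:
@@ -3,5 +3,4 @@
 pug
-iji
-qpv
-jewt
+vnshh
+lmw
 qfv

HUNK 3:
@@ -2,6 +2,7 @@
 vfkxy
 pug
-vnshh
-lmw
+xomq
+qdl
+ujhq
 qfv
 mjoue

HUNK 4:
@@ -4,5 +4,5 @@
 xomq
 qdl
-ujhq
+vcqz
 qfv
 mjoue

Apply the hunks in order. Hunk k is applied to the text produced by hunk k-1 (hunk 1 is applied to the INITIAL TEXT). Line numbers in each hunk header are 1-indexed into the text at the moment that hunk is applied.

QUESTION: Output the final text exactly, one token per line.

Answer: bqvg
vfkxy
pug
xomq
qdl
vcqz
qfv
mjoue
nxw

Derivation:
Hunk 1: at line 4 remove [ddg] add [qpv,jewt,qfv] -> 9 lines: bqvg vfkxy pug iji qpv jewt qfv mjoue nxw
Hunk 2: at line 3 remove [iji,qpv,jewt] add [vnshh,lmw] -> 8 lines: bqvg vfkxy pug vnshh lmw qfv mjoue nxw
Hunk 3: at line 2 remove [vnshh,lmw] add [xomq,qdl,ujhq] -> 9 lines: bqvg vfkxy pug xomq qdl ujhq qfv mjoue nxw
Hunk 4: at line 4 remove [ujhq] add [vcqz] -> 9 lines: bqvg vfkxy pug xomq qdl vcqz qfv mjoue nxw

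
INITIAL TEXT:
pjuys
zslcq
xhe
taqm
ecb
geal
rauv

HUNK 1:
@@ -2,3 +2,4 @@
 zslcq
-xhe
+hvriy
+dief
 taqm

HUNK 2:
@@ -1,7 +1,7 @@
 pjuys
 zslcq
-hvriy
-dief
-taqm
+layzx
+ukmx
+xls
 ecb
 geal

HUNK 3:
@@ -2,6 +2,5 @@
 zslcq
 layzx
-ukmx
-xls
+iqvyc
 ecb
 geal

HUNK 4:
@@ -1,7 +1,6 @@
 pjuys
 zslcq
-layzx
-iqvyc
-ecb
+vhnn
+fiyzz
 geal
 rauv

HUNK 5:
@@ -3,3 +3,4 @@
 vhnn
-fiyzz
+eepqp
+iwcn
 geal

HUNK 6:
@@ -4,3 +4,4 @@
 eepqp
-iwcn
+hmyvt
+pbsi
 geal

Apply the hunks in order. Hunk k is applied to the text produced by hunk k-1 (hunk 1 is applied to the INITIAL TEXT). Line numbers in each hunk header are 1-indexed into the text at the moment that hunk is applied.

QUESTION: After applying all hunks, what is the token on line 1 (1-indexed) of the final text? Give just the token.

Hunk 1: at line 2 remove [xhe] add [hvriy,dief] -> 8 lines: pjuys zslcq hvriy dief taqm ecb geal rauv
Hunk 2: at line 1 remove [hvriy,dief,taqm] add [layzx,ukmx,xls] -> 8 lines: pjuys zslcq layzx ukmx xls ecb geal rauv
Hunk 3: at line 2 remove [ukmx,xls] add [iqvyc] -> 7 lines: pjuys zslcq layzx iqvyc ecb geal rauv
Hunk 4: at line 1 remove [layzx,iqvyc,ecb] add [vhnn,fiyzz] -> 6 lines: pjuys zslcq vhnn fiyzz geal rauv
Hunk 5: at line 3 remove [fiyzz] add [eepqp,iwcn] -> 7 lines: pjuys zslcq vhnn eepqp iwcn geal rauv
Hunk 6: at line 4 remove [iwcn] add [hmyvt,pbsi] -> 8 lines: pjuys zslcq vhnn eepqp hmyvt pbsi geal rauv
Final line 1: pjuys

Answer: pjuys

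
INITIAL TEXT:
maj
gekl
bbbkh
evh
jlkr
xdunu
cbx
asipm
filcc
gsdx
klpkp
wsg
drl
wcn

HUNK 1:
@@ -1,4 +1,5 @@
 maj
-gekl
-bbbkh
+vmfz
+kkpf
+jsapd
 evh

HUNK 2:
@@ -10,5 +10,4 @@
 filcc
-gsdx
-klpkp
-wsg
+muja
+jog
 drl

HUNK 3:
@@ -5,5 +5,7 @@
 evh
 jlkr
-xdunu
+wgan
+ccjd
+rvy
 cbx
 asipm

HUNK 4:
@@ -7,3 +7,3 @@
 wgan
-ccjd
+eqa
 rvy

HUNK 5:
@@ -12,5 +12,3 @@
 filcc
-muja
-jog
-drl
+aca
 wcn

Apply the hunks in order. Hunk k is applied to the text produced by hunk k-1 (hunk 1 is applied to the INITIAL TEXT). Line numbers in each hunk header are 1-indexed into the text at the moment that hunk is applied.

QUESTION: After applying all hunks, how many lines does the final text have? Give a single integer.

Hunk 1: at line 1 remove [gekl,bbbkh] add [vmfz,kkpf,jsapd] -> 15 lines: maj vmfz kkpf jsapd evh jlkr xdunu cbx asipm filcc gsdx klpkp wsg drl wcn
Hunk 2: at line 10 remove [gsdx,klpkp,wsg] add [muja,jog] -> 14 lines: maj vmfz kkpf jsapd evh jlkr xdunu cbx asipm filcc muja jog drl wcn
Hunk 3: at line 5 remove [xdunu] add [wgan,ccjd,rvy] -> 16 lines: maj vmfz kkpf jsapd evh jlkr wgan ccjd rvy cbx asipm filcc muja jog drl wcn
Hunk 4: at line 7 remove [ccjd] add [eqa] -> 16 lines: maj vmfz kkpf jsapd evh jlkr wgan eqa rvy cbx asipm filcc muja jog drl wcn
Hunk 5: at line 12 remove [muja,jog,drl] add [aca] -> 14 lines: maj vmfz kkpf jsapd evh jlkr wgan eqa rvy cbx asipm filcc aca wcn
Final line count: 14

Answer: 14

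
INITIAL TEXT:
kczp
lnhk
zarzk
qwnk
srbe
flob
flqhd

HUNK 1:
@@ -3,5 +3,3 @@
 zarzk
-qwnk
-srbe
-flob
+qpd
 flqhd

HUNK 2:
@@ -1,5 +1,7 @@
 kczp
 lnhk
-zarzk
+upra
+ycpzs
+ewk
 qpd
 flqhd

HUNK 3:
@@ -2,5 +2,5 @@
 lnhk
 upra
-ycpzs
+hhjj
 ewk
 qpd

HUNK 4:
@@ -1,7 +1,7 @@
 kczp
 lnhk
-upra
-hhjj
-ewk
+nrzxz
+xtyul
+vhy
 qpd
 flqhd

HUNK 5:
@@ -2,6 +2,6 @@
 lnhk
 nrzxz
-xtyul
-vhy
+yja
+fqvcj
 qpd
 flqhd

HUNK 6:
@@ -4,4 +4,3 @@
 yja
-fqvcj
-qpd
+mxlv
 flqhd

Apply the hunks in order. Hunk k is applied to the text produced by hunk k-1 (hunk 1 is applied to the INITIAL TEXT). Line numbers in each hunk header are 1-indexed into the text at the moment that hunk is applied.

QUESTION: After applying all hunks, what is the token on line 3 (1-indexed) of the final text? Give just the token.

Answer: nrzxz

Derivation:
Hunk 1: at line 3 remove [qwnk,srbe,flob] add [qpd] -> 5 lines: kczp lnhk zarzk qpd flqhd
Hunk 2: at line 1 remove [zarzk] add [upra,ycpzs,ewk] -> 7 lines: kczp lnhk upra ycpzs ewk qpd flqhd
Hunk 3: at line 2 remove [ycpzs] add [hhjj] -> 7 lines: kczp lnhk upra hhjj ewk qpd flqhd
Hunk 4: at line 1 remove [upra,hhjj,ewk] add [nrzxz,xtyul,vhy] -> 7 lines: kczp lnhk nrzxz xtyul vhy qpd flqhd
Hunk 5: at line 2 remove [xtyul,vhy] add [yja,fqvcj] -> 7 lines: kczp lnhk nrzxz yja fqvcj qpd flqhd
Hunk 6: at line 4 remove [fqvcj,qpd] add [mxlv] -> 6 lines: kczp lnhk nrzxz yja mxlv flqhd
Final line 3: nrzxz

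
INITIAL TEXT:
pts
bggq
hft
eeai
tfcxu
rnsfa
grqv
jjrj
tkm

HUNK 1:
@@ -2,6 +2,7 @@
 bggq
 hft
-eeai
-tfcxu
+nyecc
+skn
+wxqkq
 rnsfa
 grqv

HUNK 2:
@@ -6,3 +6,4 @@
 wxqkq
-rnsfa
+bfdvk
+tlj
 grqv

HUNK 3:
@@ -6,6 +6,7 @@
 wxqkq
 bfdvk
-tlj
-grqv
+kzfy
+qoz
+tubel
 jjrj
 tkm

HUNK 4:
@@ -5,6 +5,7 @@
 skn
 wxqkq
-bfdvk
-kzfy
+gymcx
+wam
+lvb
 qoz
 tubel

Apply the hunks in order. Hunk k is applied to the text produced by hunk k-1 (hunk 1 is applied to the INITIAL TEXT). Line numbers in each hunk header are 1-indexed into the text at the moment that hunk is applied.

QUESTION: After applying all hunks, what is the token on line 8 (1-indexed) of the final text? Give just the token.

Answer: wam

Derivation:
Hunk 1: at line 2 remove [eeai,tfcxu] add [nyecc,skn,wxqkq] -> 10 lines: pts bggq hft nyecc skn wxqkq rnsfa grqv jjrj tkm
Hunk 2: at line 6 remove [rnsfa] add [bfdvk,tlj] -> 11 lines: pts bggq hft nyecc skn wxqkq bfdvk tlj grqv jjrj tkm
Hunk 3: at line 6 remove [tlj,grqv] add [kzfy,qoz,tubel] -> 12 lines: pts bggq hft nyecc skn wxqkq bfdvk kzfy qoz tubel jjrj tkm
Hunk 4: at line 5 remove [bfdvk,kzfy] add [gymcx,wam,lvb] -> 13 lines: pts bggq hft nyecc skn wxqkq gymcx wam lvb qoz tubel jjrj tkm
Final line 8: wam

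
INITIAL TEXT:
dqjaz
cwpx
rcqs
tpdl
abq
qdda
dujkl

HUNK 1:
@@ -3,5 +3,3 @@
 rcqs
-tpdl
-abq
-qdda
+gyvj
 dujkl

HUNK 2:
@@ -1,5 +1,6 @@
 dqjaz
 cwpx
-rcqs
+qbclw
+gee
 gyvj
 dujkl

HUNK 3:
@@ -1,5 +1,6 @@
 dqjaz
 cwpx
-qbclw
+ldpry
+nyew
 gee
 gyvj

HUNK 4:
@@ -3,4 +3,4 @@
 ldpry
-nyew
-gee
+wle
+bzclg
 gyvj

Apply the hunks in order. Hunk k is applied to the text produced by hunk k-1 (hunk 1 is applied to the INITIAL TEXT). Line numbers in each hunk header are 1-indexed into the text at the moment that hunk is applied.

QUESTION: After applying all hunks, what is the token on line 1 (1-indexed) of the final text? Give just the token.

Answer: dqjaz

Derivation:
Hunk 1: at line 3 remove [tpdl,abq,qdda] add [gyvj] -> 5 lines: dqjaz cwpx rcqs gyvj dujkl
Hunk 2: at line 1 remove [rcqs] add [qbclw,gee] -> 6 lines: dqjaz cwpx qbclw gee gyvj dujkl
Hunk 3: at line 1 remove [qbclw] add [ldpry,nyew] -> 7 lines: dqjaz cwpx ldpry nyew gee gyvj dujkl
Hunk 4: at line 3 remove [nyew,gee] add [wle,bzclg] -> 7 lines: dqjaz cwpx ldpry wle bzclg gyvj dujkl
Final line 1: dqjaz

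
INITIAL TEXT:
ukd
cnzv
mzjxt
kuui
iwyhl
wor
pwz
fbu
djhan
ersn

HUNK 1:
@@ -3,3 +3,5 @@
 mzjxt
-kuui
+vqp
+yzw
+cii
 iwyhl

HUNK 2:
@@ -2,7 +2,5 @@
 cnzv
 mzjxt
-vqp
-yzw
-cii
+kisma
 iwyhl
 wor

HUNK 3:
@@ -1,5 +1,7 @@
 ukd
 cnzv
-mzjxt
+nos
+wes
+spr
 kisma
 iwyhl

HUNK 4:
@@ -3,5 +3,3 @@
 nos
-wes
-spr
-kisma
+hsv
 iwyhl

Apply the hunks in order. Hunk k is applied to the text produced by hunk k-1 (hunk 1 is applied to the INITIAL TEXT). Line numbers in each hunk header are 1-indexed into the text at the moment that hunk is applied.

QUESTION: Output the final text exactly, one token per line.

Hunk 1: at line 3 remove [kuui] add [vqp,yzw,cii] -> 12 lines: ukd cnzv mzjxt vqp yzw cii iwyhl wor pwz fbu djhan ersn
Hunk 2: at line 2 remove [vqp,yzw,cii] add [kisma] -> 10 lines: ukd cnzv mzjxt kisma iwyhl wor pwz fbu djhan ersn
Hunk 3: at line 1 remove [mzjxt] add [nos,wes,spr] -> 12 lines: ukd cnzv nos wes spr kisma iwyhl wor pwz fbu djhan ersn
Hunk 4: at line 3 remove [wes,spr,kisma] add [hsv] -> 10 lines: ukd cnzv nos hsv iwyhl wor pwz fbu djhan ersn

Answer: ukd
cnzv
nos
hsv
iwyhl
wor
pwz
fbu
djhan
ersn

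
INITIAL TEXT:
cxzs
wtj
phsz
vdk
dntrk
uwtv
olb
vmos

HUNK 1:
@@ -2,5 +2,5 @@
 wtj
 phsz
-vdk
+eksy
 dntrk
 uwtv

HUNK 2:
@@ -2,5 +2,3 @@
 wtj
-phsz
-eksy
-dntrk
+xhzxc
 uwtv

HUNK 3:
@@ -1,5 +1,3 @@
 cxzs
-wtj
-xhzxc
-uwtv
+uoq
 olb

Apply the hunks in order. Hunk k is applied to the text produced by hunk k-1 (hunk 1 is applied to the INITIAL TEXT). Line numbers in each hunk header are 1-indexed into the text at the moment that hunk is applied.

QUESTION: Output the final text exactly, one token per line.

Answer: cxzs
uoq
olb
vmos

Derivation:
Hunk 1: at line 2 remove [vdk] add [eksy] -> 8 lines: cxzs wtj phsz eksy dntrk uwtv olb vmos
Hunk 2: at line 2 remove [phsz,eksy,dntrk] add [xhzxc] -> 6 lines: cxzs wtj xhzxc uwtv olb vmos
Hunk 3: at line 1 remove [wtj,xhzxc,uwtv] add [uoq] -> 4 lines: cxzs uoq olb vmos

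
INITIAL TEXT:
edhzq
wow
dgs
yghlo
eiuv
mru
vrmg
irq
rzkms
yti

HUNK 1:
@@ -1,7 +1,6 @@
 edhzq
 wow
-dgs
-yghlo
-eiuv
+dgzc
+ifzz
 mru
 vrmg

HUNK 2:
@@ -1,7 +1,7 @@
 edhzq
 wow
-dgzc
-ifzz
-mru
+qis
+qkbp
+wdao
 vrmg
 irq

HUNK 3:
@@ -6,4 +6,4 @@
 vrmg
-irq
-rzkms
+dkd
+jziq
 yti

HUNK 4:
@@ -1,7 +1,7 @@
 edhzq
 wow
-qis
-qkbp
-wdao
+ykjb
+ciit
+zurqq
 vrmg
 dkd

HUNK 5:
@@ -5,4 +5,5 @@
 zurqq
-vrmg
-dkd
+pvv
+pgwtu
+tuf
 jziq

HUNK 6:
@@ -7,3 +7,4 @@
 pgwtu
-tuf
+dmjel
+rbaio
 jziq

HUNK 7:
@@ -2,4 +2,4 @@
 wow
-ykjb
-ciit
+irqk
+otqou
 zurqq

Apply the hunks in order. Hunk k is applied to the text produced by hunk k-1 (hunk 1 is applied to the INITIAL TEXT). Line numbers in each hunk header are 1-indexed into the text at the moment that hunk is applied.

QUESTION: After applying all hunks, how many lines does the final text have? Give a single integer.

Hunk 1: at line 1 remove [dgs,yghlo,eiuv] add [dgzc,ifzz] -> 9 lines: edhzq wow dgzc ifzz mru vrmg irq rzkms yti
Hunk 2: at line 1 remove [dgzc,ifzz,mru] add [qis,qkbp,wdao] -> 9 lines: edhzq wow qis qkbp wdao vrmg irq rzkms yti
Hunk 3: at line 6 remove [irq,rzkms] add [dkd,jziq] -> 9 lines: edhzq wow qis qkbp wdao vrmg dkd jziq yti
Hunk 4: at line 1 remove [qis,qkbp,wdao] add [ykjb,ciit,zurqq] -> 9 lines: edhzq wow ykjb ciit zurqq vrmg dkd jziq yti
Hunk 5: at line 5 remove [vrmg,dkd] add [pvv,pgwtu,tuf] -> 10 lines: edhzq wow ykjb ciit zurqq pvv pgwtu tuf jziq yti
Hunk 6: at line 7 remove [tuf] add [dmjel,rbaio] -> 11 lines: edhzq wow ykjb ciit zurqq pvv pgwtu dmjel rbaio jziq yti
Hunk 7: at line 2 remove [ykjb,ciit] add [irqk,otqou] -> 11 lines: edhzq wow irqk otqou zurqq pvv pgwtu dmjel rbaio jziq yti
Final line count: 11

Answer: 11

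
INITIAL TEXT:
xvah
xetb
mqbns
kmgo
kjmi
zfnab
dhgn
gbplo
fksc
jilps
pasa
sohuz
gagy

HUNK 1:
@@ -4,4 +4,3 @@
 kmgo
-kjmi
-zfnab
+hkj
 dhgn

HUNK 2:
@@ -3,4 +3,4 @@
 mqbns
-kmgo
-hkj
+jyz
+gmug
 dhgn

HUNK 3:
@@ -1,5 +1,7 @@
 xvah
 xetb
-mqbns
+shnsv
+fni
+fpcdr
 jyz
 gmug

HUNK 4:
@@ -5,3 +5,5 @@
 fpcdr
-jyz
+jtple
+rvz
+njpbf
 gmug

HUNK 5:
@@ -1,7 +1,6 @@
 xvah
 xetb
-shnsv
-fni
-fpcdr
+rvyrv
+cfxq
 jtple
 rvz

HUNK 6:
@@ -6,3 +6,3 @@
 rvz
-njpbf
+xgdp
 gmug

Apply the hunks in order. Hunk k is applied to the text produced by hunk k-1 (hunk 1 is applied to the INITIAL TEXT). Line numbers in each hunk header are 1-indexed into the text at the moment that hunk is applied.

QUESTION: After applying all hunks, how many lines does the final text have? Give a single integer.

Answer: 15

Derivation:
Hunk 1: at line 4 remove [kjmi,zfnab] add [hkj] -> 12 lines: xvah xetb mqbns kmgo hkj dhgn gbplo fksc jilps pasa sohuz gagy
Hunk 2: at line 3 remove [kmgo,hkj] add [jyz,gmug] -> 12 lines: xvah xetb mqbns jyz gmug dhgn gbplo fksc jilps pasa sohuz gagy
Hunk 3: at line 1 remove [mqbns] add [shnsv,fni,fpcdr] -> 14 lines: xvah xetb shnsv fni fpcdr jyz gmug dhgn gbplo fksc jilps pasa sohuz gagy
Hunk 4: at line 5 remove [jyz] add [jtple,rvz,njpbf] -> 16 lines: xvah xetb shnsv fni fpcdr jtple rvz njpbf gmug dhgn gbplo fksc jilps pasa sohuz gagy
Hunk 5: at line 1 remove [shnsv,fni,fpcdr] add [rvyrv,cfxq] -> 15 lines: xvah xetb rvyrv cfxq jtple rvz njpbf gmug dhgn gbplo fksc jilps pasa sohuz gagy
Hunk 6: at line 6 remove [njpbf] add [xgdp] -> 15 lines: xvah xetb rvyrv cfxq jtple rvz xgdp gmug dhgn gbplo fksc jilps pasa sohuz gagy
Final line count: 15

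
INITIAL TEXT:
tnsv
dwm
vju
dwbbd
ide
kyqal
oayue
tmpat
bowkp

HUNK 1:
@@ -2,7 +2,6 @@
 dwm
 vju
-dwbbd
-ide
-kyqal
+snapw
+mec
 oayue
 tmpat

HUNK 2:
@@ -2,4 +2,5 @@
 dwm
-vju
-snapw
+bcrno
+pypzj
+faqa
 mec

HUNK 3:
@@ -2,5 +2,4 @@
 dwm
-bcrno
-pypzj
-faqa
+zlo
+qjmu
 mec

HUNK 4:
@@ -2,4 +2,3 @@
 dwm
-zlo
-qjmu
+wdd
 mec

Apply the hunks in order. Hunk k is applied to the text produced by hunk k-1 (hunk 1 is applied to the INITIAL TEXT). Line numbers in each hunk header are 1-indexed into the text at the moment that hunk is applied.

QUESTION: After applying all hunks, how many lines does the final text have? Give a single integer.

Answer: 7

Derivation:
Hunk 1: at line 2 remove [dwbbd,ide,kyqal] add [snapw,mec] -> 8 lines: tnsv dwm vju snapw mec oayue tmpat bowkp
Hunk 2: at line 2 remove [vju,snapw] add [bcrno,pypzj,faqa] -> 9 lines: tnsv dwm bcrno pypzj faqa mec oayue tmpat bowkp
Hunk 3: at line 2 remove [bcrno,pypzj,faqa] add [zlo,qjmu] -> 8 lines: tnsv dwm zlo qjmu mec oayue tmpat bowkp
Hunk 4: at line 2 remove [zlo,qjmu] add [wdd] -> 7 lines: tnsv dwm wdd mec oayue tmpat bowkp
Final line count: 7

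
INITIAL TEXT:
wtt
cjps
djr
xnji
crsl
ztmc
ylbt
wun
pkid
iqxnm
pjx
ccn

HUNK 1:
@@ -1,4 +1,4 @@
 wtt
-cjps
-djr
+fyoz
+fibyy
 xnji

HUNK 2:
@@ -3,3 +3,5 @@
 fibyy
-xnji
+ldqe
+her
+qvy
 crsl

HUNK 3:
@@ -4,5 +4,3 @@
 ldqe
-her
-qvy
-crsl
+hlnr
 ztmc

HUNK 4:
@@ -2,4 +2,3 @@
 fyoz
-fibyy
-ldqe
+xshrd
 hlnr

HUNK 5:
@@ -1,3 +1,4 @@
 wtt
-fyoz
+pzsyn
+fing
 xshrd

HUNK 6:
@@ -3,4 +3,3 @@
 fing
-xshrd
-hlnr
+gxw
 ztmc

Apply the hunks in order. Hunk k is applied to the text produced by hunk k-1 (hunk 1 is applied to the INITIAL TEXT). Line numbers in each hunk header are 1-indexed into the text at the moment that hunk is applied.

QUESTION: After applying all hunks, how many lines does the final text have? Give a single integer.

Answer: 11

Derivation:
Hunk 1: at line 1 remove [cjps,djr] add [fyoz,fibyy] -> 12 lines: wtt fyoz fibyy xnji crsl ztmc ylbt wun pkid iqxnm pjx ccn
Hunk 2: at line 3 remove [xnji] add [ldqe,her,qvy] -> 14 lines: wtt fyoz fibyy ldqe her qvy crsl ztmc ylbt wun pkid iqxnm pjx ccn
Hunk 3: at line 4 remove [her,qvy,crsl] add [hlnr] -> 12 lines: wtt fyoz fibyy ldqe hlnr ztmc ylbt wun pkid iqxnm pjx ccn
Hunk 4: at line 2 remove [fibyy,ldqe] add [xshrd] -> 11 lines: wtt fyoz xshrd hlnr ztmc ylbt wun pkid iqxnm pjx ccn
Hunk 5: at line 1 remove [fyoz] add [pzsyn,fing] -> 12 lines: wtt pzsyn fing xshrd hlnr ztmc ylbt wun pkid iqxnm pjx ccn
Hunk 6: at line 3 remove [xshrd,hlnr] add [gxw] -> 11 lines: wtt pzsyn fing gxw ztmc ylbt wun pkid iqxnm pjx ccn
Final line count: 11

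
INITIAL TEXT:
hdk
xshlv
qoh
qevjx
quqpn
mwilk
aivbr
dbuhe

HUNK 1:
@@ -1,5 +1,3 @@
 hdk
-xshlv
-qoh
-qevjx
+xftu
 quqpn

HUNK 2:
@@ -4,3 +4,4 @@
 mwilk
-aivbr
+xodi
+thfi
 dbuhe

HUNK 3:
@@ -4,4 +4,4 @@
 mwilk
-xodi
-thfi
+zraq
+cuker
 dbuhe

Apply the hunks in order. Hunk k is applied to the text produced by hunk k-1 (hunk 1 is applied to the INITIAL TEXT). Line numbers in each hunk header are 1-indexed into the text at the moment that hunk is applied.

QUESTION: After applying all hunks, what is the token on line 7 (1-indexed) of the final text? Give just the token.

Answer: dbuhe

Derivation:
Hunk 1: at line 1 remove [xshlv,qoh,qevjx] add [xftu] -> 6 lines: hdk xftu quqpn mwilk aivbr dbuhe
Hunk 2: at line 4 remove [aivbr] add [xodi,thfi] -> 7 lines: hdk xftu quqpn mwilk xodi thfi dbuhe
Hunk 3: at line 4 remove [xodi,thfi] add [zraq,cuker] -> 7 lines: hdk xftu quqpn mwilk zraq cuker dbuhe
Final line 7: dbuhe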